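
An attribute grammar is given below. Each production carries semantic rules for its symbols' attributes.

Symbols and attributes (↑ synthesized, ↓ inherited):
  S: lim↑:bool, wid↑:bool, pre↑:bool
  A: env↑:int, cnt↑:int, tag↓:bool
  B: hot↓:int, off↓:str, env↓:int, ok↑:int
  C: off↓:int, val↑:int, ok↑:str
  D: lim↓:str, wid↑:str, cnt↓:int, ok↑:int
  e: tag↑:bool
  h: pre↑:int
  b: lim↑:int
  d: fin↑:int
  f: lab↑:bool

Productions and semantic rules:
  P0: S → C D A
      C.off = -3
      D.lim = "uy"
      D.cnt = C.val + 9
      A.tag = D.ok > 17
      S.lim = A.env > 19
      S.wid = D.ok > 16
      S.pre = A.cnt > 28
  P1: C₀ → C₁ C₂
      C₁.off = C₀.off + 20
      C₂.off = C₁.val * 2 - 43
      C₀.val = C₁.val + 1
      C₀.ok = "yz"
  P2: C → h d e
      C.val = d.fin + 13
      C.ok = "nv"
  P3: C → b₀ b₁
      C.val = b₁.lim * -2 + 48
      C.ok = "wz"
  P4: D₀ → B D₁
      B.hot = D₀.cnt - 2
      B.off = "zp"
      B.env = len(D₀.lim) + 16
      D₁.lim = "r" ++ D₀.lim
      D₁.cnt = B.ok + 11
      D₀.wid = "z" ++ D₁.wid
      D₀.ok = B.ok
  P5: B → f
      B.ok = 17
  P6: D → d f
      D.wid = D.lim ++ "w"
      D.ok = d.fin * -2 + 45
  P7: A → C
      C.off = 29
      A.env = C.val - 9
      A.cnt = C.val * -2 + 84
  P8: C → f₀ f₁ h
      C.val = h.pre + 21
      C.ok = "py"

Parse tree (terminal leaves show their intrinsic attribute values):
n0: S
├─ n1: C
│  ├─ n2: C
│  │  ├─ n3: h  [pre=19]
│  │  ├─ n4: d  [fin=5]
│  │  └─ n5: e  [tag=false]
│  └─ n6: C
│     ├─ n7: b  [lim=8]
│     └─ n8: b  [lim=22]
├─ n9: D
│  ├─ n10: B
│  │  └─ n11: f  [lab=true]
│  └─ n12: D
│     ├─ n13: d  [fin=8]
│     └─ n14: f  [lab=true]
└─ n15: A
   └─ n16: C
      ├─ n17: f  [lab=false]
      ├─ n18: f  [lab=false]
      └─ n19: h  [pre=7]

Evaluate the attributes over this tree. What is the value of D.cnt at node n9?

28

1. n1.off = -3  [-3]
2. n2.off = 17  [C₀.off + 20]
3. n3.pre = 19  [terminal]
4. n4.fin = 5  [terminal]
5. n5.tag = false  [terminal]
6. n2.val = 18  [d.fin + 13]
7. n2.ok = "nv"  ["nv"]
8. n6.off = -7  [C₁.val * 2 - 43]
9. n7.lim = 8  [terminal]
10. n8.lim = 22  [terminal]
11. n6.val = 4  [b₁.lim * -2 + 48]
12. n6.ok = "wz"  ["wz"]
13. n1.val = 19  [C₁.val + 1]
14. n1.ok = "yz"  ["yz"]
15. n9.lim = "uy"  ["uy"]
16. n9.cnt = 28  [C.val + 9]
17. n10.hot = 26  [D₀.cnt - 2]
18. n10.off = "zp"  ["zp"]
19. n10.env = 18  [len(D₀.lim) + 16]
20. n11.lab = true  [terminal]
21. n10.ok = 17  [17]
22. n12.lim = "ruy"  ["r" ++ D₀.lim]
23. n12.cnt = 28  [B.ok + 11]
24. n13.fin = 8  [terminal]
25. n14.lab = true  [terminal]
26. n12.wid = "ruyw"  [D.lim ++ "w"]
27. n12.ok = 29  [d.fin * -2 + 45]
28. n9.wid = "zruyw"  ["z" ++ D₁.wid]
29. n9.ok = 17  [B.ok]
30. n15.tag = false  [D.ok > 17]
31. n16.off = 29  [29]
32. n17.lab = false  [terminal]
33. n18.lab = false  [terminal]
34. n19.pre = 7  [terminal]
35. n16.val = 28  [h.pre + 21]
36. n16.ok = "py"  ["py"]
37. n15.env = 19  [C.val - 9]
38. n15.cnt = 28  [C.val * -2 + 84]
39. n0.lim = false  [A.env > 19]
40. n0.wid = true  [D.ok > 16]
41. n0.pre = false  [A.cnt > 28]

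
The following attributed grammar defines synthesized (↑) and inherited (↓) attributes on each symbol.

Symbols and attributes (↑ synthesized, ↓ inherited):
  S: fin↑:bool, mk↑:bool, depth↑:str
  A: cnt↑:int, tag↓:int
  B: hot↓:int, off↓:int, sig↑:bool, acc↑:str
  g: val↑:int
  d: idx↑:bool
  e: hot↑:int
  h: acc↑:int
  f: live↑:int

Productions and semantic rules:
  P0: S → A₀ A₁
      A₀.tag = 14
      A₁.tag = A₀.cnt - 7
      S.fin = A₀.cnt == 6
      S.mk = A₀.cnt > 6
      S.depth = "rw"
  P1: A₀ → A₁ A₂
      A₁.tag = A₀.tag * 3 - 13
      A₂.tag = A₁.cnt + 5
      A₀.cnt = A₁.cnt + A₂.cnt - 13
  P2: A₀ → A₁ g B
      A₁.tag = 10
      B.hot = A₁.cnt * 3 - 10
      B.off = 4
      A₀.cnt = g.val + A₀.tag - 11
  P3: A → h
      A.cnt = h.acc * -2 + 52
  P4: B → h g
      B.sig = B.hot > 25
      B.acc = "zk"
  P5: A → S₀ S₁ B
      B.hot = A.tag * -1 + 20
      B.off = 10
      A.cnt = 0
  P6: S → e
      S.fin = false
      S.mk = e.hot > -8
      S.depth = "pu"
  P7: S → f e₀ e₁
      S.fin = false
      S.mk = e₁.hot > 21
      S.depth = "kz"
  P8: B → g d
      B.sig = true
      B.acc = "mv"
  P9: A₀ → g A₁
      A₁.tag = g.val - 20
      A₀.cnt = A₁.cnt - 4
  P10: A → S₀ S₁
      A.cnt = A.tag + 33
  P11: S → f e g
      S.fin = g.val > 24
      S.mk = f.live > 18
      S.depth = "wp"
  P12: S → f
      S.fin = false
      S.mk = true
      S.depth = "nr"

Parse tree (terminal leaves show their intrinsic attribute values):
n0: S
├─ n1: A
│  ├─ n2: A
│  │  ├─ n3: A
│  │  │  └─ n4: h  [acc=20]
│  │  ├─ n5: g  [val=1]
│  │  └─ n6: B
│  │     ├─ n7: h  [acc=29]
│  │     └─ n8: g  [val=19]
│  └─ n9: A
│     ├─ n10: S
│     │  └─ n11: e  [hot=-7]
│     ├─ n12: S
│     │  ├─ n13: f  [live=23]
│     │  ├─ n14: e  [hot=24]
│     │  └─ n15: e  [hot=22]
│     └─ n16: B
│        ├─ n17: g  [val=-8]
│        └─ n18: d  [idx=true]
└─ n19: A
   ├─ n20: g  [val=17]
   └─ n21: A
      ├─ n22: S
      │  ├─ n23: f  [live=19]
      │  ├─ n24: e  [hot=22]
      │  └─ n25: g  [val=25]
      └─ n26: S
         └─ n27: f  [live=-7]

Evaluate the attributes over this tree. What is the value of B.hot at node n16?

1. n1.tag = 14  [14]
2. n2.tag = 29  [A₀.tag * 3 - 13]
3. n3.tag = 10  [10]
4. n4.acc = 20  [terminal]
5. n3.cnt = 12  [h.acc * -2 + 52]
6. n5.val = 1  [terminal]
7. n6.hot = 26  [A₁.cnt * 3 - 10]
8. n6.off = 4  [4]
9. n7.acc = 29  [terminal]
10. n8.val = 19  [terminal]
11. n6.sig = true  [B.hot > 25]
12. n6.acc = "zk"  ["zk"]
13. n2.cnt = 19  [g.val + A₀.tag - 11]
14. n9.tag = 24  [A₁.cnt + 5]
15. n11.hot = -7  [terminal]
16. n10.fin = false  [false]
17. n10.mk = true  [e.hot > -8]
18. n10.depth = "pu"  ["pu"]
19. n13.live = 23  [terminal]
20. n14.hot = 24  [terminal]
21. n15.hot = 22  [terminal]
22. n12.fin = false  [false]
23. n12.mk = true  [e₁.hot > 21]
24. n12.depth = "kz"  ["kz"]
25. n16.hot = -4  [A.tag * -1 + 20]
26. n16.off = 10  [10]
27. n17.val = -8  [terminal]
28. n18.idx = true  [terminal]
29. n16.sig = true  [true]
30. n16.acc = "mv"  ["mv"]
31. n9.cnt = 0  [0]
32. n1.cnt = 6  [A₁.cnt + A₂.cnt - 13]
33. n19.tag = -1  [A₀.cnt - 7]
34. n20.val = 17  [terminal]
35. n21.tag = -3  [g.val - 20]
36. n23.live = 19  [terminal]
37. n24.hot = 22  [terminal]
38. n25.val = 25  [terminal]
39. n22.fin = true  [g.val > 24]
40. n22.mk = true  [f.live > 18]
41. n22.depth = "wp"  ["wp"]
42. n27.live = -7  [terminal]
43. n26.fin = false  [false]
44. n26.mk = true  [true]
45. n26.depth = "nr"  ["nr"]
46. n21.cnt = 30  [A.tag + 33]
47. n19.cnt = 26  [A₁.cnt - 4]
48. n0.fin = true  [A₀.cnt == 6]
49. n0.mk = false  [A₀.cnt > 6]
50. n0.depth = "rw"  ["rw"]

-4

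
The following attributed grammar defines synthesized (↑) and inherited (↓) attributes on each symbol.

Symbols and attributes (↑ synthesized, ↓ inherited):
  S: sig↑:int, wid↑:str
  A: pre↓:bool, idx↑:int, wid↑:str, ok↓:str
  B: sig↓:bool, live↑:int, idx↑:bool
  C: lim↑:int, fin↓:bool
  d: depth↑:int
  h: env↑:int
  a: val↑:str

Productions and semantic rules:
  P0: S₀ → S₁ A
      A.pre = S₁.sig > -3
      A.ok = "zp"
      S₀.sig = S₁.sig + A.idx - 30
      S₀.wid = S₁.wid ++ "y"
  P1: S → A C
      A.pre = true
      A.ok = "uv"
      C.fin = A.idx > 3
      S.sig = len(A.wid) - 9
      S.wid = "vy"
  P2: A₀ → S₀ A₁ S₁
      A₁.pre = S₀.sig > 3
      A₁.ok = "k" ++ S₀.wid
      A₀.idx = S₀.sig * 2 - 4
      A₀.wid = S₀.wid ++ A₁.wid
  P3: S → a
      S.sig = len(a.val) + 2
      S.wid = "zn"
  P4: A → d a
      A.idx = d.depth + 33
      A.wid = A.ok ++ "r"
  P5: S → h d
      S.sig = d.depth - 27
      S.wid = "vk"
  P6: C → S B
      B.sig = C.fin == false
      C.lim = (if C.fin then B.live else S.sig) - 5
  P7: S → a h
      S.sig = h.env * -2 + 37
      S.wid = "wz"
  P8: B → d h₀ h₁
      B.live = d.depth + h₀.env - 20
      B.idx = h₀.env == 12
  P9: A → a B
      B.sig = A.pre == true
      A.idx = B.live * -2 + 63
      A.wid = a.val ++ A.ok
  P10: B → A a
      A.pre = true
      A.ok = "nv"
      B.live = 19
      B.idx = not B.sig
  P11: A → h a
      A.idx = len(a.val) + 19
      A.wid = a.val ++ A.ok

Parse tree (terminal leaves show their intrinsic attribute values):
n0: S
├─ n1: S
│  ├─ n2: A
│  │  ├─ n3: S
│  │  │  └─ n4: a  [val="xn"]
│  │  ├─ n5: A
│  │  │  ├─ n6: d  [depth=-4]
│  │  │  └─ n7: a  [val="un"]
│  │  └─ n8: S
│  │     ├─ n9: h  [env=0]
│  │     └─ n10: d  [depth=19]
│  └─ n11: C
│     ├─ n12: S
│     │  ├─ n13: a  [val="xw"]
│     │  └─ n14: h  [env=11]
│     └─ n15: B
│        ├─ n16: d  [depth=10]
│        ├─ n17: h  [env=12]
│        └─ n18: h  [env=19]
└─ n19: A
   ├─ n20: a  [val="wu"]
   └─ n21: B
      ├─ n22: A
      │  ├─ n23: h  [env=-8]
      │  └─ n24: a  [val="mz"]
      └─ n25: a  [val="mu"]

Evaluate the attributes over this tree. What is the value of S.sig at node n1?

1. n2.pre = true  [true]
2. n2.ok = "uv"  ["uv"]
3. n4.val = "xn"  [terminal]
4. n3.sig = 4  [len(a.val) + 2]
5. n3.wid = "zn"  ["zn"]
6. n5.pre = true  [S₀.sig > 3]
7. n5.ok = "kzn"  ["k" ++ S₀.wid]
8. n6.depth = -4  [terminal]
9. n7.val = "un"  [terminal]
10. n5.idx = 29  [d.depth + 33]
11. n5.wid = "kznr"  [A.ok ++ "r"]
12. n9.env = 0  [terminal]
13. n10.depth = 19  [terminal]
14. n8.sig = -8  [d.depth - 27]
15. n8.wid = "vk"  ["vk"]
16. n2.idx = 4  [S₀.sig * 2 - 4]
17. n2.wid = "znkznr"  [S₀.wid ++ A₁.wid]
18. n11.fin = true  [A.idx > 3]
19. n13.val = "xw"  [terminal]
20. n14.env = 11  [terminal]
21. n12.sig = 15  [h.env * -2 + 37]
22. n12.wid = "wz"  ["wz"]
23. n15.sig = false  [C.fin == false]
24. n16.depth = 10  [terminal]
25. n17.env = 12  [terminal]
26. n18.env = 19  [terminal]
27. n15.live = 2  [d.depth + h₀.env - 20]
28. n15.idx = true  [h₀.env == 12]
29. n11.lim = -3  [(if C.fin then B.live else S.sig) - 5]
30. n1.sig = -3  [len(A.wid) - 9]
31. n1.wid = "vy"  ["vy"]
32. n19.pre = false  [S₁.sig > -3]
33. n19.ok = "zp"  ["zp"]
34. n20.val = "wu"  [terminal]
35. n21.sig = false  [A.pre == true]
36. n22.pre = true  [true]
37. n22.ok = "nv"  ["nv"]
38. n23.env = -8  [terminal]
39. n24.val = "mz"  [terminal]
40. n22.idx = 21  [len(a.val) + 19]
41. n22.wid = "mznv"  [a.val ++ A.ok]
42. n25.val = "mu"  [terminal]
43. n21.live = 19  [19]
44. n21.idx = true  [not B.sig]
45. n19.idx = 25  [B.live * -2 + 63]
46. n19.wid = "wuzp"  [a.val ++ A.ok]
47. n0.sig = -8  [S₁.sig + A.idx - 30]
48. n0.wid = "vyy"  [S₁.wid ++ "y"]

-3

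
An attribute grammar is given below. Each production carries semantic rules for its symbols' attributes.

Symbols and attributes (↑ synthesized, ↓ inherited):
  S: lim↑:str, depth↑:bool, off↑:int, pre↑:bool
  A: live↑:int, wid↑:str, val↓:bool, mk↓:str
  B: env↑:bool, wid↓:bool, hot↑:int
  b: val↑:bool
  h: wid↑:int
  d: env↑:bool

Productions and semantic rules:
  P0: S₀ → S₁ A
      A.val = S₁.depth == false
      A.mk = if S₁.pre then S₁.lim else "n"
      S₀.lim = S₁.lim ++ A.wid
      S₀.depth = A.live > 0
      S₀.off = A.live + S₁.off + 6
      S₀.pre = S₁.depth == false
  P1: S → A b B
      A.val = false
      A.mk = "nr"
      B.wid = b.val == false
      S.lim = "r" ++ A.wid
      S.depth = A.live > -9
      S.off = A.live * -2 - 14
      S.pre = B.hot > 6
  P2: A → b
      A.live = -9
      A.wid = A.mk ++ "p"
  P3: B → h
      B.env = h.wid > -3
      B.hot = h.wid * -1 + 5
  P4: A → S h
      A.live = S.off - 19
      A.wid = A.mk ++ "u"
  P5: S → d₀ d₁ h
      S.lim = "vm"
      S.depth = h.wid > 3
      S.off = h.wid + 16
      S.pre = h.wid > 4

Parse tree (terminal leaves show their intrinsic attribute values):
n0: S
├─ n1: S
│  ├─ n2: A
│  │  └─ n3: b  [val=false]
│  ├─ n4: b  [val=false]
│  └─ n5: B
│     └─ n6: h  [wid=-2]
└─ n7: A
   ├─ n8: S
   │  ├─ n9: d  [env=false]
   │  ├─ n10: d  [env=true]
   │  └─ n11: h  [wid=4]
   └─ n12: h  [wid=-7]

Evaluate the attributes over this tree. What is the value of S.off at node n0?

11

1. n2.val = false  [false]
2. n2.mk = "nr"  ["nr"]
3. n3.val = false  [terminal]
4. n2.live = -9  [-9]
5. n2.wid = "nrp"  [A.mk ++ "p"]
6. n4.val = false  [terminal]
7. n5.wid = true  [b.val == false]
8. n6.wid = -2  [terminal]
9. n5.env = true  [h.wid > -3]
10. n5.hot = 7  [h.wid * -1 + 5]
11. n1.lim = "rnrp"  ["r" ++ A.wid]
12. n1.depth = false  [A.live > -9]
13. n1.off = 4  [A.live * -2 - 14]
14. n1.pre = true  [B.hot > 6]
15. n7.val = true  [S₁.depth == false]
16. n7.mk = "rnrp"  [if S₁.pre then S₁.lim else "n"]
17. n9.env = false  [terminal]
18. n10.env = true  [terminal]
19. n11.wid = 4  [terminal]
20. n8.lim = "vm"  ["vm"]
21. n8.depth = true  [h.wid > 3]
22. n8.off = 20  [h.wid + 16]
23. n8.pre = false  [h.wid > 4]
24. n12.wid = -7  [terminal]
25. n7.live = 1  [S.off - 19]
26. n7.wid = "rnrpu"  [A.mk ++ "u"]
27. n0.lim = "rnrprnrpu"  [S₁.lim ++ A.wid]
28. n0.depth = true  [A.live > 0]
29. n0.off = 11  [A.live + S₁.off + 6]
30. n0.pre = true  [S₁.depth == false]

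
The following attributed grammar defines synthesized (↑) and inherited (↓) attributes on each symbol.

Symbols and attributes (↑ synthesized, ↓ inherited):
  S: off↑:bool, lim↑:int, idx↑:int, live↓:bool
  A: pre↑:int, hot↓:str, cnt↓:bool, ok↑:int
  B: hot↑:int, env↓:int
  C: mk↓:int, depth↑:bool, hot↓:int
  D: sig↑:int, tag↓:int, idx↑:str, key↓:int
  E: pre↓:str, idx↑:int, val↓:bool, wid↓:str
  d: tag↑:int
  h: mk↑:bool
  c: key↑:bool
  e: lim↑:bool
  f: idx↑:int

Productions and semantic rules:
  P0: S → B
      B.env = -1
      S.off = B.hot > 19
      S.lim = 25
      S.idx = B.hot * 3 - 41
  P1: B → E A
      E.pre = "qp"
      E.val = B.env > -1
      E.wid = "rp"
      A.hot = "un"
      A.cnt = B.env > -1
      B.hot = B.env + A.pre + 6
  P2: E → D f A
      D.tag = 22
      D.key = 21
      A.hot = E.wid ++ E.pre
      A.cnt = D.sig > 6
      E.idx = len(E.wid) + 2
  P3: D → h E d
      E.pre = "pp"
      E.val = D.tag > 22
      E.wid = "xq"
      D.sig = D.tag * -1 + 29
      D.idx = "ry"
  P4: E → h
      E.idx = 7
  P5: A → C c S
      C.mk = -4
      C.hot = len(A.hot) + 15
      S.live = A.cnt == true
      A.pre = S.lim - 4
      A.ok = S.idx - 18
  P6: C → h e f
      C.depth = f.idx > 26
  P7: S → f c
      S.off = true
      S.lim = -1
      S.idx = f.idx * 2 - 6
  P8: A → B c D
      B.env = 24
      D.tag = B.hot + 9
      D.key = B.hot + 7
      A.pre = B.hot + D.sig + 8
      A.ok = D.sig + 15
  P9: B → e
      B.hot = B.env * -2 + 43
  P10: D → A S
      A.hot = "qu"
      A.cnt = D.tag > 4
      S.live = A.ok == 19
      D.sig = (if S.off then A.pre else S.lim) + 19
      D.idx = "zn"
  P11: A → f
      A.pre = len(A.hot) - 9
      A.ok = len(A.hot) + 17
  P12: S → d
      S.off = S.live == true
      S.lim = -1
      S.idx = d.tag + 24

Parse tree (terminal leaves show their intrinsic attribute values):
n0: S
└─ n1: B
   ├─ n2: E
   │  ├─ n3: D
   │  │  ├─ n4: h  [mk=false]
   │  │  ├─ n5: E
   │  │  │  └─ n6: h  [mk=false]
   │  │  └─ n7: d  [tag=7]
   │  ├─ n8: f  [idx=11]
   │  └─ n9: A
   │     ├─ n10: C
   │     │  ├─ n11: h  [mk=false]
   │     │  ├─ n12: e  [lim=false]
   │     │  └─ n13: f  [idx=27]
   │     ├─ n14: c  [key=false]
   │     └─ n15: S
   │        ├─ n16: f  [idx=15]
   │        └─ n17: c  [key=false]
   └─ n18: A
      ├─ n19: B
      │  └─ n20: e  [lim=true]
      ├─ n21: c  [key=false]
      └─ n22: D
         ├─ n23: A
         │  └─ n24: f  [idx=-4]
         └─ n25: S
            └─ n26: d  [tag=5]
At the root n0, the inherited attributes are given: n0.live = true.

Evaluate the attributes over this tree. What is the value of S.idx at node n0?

1. n0.live = true  [given at root]
2. n1.env = -1  [-1]
3. n2.pre = "qp"  ["qp"]
4. n2.val = false  [B.env > -1]
5. n2.wid = "rp"  ["rp"]
6. n3.tag = 22  [22]
7. n3.key = 21  [21]
8. n4.mk = false  [terminal]
9. n5.pre = "pp"  ["pp"]
10. n5.val = false  [D.tag > 22]
11. n5.wid = "xq"  ["xq"]
12. n6.mk = false  [terminal]
13. n5.idx = 7  [7]
14. n7.tag = 7  [terminal]
15. n3.sig = 7  [D.tag * -1 + 29]
16. n3.idx = "ry"  ["ry"]
17. n8.idx = 11  [terminal]
18. n9.hot = "rpqp"  [E.wid ++ E.pre]
19. n9.cnt = true  [D.sig > 6]
20. n10.mk = -4  [-4]
21. n10.hot = 19  [len(A.hot) + 15]
22. n11.mk = false  [terminal]
23. n12.lim = false  [terminal]
24. n13.idx = 27  [terminal]
25. n10.depth = true  [f.idx > 26]
26. n14.key = false  [terminal]
27. n15.live = true  [A.cnt == true]
28. n16.idx = 15  [terminal]
29. n17.key = false  [terminal]
30. n15.off = true  [true]
31. n15.lim = -1  [-1]
32. n15.idx = 24  [f.idx * 2 - 6]
33. n9.pre = -5  [S.lim - 4]
34. n9.ok = 6  [S.idx - 18]
35. n2.idx = 4  [len(E.wid) + 2]
36. n18.hot = "un"  ["un"]
37. n18.cnt = false  [B.env > -1]
38. n19.env = 24  [24]
39. n20.lim = true  [terminal]
40. n19.hot = -5  [B.env * -2 + 43]
41. n21.key = false  [terminal]
42. n22.tag = 4  [B.hot + 9]
43. n22.key = 2  [B.hot + 7]
44. n23.hot = "qu"  ["qu"]
45. n23.cnt = false  [D.tag > 4]
46. n24.idx = -4  [terminal]
47. n23.pre = -7  [len(A.hot) - 9]
48. n23.ok = 19  [len(A.hot) + 17]
49. n25.live = true  [A.ok == 19]
50. n26.tag = 5  [terminal]
51. n25.off = true  [S.live == true]
52. n25.lim = -1  [-1]
53. n25.idx = 29  [d.tag + 24]
54. n22.sig = 12  [(if S.off then A.pre else S.lim) + 19]
55. n22.idx = "zn"  ["zn"]
56. n18.pre = 15  [B.hot + D.sig + 8]
57. n18.ok = 27  [D.sig + 15]
58. n1.hot = 20  [B.env + A.pre + 6]
59. n0.off = true  [B.hot > 19]
60. n0.lim = 25  [25]
61. n0.idx = 19  [B.hot * 3 - 41]

19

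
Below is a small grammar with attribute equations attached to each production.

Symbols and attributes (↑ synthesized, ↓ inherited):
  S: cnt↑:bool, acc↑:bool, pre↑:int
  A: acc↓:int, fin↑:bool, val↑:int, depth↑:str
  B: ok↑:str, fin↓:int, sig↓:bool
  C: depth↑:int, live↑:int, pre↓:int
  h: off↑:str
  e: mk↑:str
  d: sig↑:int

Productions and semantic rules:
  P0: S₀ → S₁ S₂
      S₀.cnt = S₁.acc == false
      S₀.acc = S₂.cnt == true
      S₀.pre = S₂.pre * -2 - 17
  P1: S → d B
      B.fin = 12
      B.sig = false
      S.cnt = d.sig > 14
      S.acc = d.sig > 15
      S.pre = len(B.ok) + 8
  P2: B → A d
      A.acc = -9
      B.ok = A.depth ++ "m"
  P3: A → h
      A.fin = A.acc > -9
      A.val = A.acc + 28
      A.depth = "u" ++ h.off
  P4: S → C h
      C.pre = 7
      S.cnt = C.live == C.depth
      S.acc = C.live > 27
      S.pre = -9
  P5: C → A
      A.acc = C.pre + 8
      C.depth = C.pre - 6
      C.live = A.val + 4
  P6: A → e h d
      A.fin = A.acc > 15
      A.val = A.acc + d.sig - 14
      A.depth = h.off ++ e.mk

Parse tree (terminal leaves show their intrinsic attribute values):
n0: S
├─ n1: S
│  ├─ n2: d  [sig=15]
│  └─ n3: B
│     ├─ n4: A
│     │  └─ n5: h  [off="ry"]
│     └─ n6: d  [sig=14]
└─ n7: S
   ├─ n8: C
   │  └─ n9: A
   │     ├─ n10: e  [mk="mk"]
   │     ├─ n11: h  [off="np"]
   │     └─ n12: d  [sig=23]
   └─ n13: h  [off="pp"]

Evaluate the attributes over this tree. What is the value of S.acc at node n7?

1. n2.sig = 15  [terminal]
2. n3.fin = 12  [12]
3. n3.sig = false  [false]
4. n4.acc = -9  [-9]
5. n5.off = "ry"  [terminal]
6. n4.fin = false  [A.acc > -9]
7. n4.val = 19  [A.acc + 28]
8. n4.depth = "ury"  ["u" ++ h.off]
9. n6.sig = 14  [terminal]
10. n3.ok = "urym"  [A.depth ++ "m"]
11. n1.cnt = true  [d.sig > 14]
12. n1.acc = false  [d.sig > 15]
13. n1.pre = 12  [len(B.ok) + 8]
14. n8.pre = 7  [7]
15. n9.acc = 15  [C.pre + 8]
16. n10.mk = "mk"  [terminal]
17. n11.off = "np"  [terminal]
18. n12.sig = 23  [terminal]
19. n9.fin = false  [A.acc > 15]
20. n9.val = 24  [A.acc + d.sig - 14]
21. n9.depth = "npmk"  [h.off ++ e.mk]
22. n8.depth = 1  [C.pre - 6]
23. n8.live = 28  [A.val + 4]
24. n13.off = "pp"  [terminal]
25. n7.cnt = false  [C.live == C.depth]
26. n7.acc = true  [C.live > 27]
27. n7.pre = -9  [-9]
28. n0.cnt = true  [S₁.acc == false]
29. n0.acc = false  [S₂.cnt == true]
30. n0.pre = 1  [S₂.pre * -2 - 17]

true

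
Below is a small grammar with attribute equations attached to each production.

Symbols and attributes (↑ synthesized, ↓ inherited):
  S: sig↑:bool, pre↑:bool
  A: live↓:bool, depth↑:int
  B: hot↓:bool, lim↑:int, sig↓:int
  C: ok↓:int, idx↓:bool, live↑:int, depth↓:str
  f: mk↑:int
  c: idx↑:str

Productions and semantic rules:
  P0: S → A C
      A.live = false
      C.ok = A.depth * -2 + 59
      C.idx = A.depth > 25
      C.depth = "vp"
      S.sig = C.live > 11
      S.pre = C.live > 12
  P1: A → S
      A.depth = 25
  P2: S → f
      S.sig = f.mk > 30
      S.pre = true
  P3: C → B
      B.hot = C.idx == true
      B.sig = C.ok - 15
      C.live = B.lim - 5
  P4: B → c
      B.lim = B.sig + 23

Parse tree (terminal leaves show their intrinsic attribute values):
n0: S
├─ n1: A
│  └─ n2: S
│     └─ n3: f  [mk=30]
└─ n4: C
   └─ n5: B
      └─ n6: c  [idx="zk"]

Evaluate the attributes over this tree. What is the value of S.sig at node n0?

1. n1.live = false  [false]
2. n3.mk = 30  [terminal]
3. n2.sig = false  [f.mk > 30]
4. n2.pre = true  [true]
5. n1.depth = 25  [25]
6. n4.ok = 9  [A.depth * -2 + 59]
7. n4.idx = false  [A.depth > 25]
8. n4.depth = "vp"  ["vp"]
9. n5.hot = false  [C.idx == true]
10. n5.sig = -6  [C.ok - 15]
11. n6.idx = "zk"  [terminal]
12. n5.lim = 17  [B.sig + 23]
13. n4.live = 12  [B.lim - 5]
14. n0.sig = true  [C.live > 11]
15. n0.pre = false  [C.live > 12]

true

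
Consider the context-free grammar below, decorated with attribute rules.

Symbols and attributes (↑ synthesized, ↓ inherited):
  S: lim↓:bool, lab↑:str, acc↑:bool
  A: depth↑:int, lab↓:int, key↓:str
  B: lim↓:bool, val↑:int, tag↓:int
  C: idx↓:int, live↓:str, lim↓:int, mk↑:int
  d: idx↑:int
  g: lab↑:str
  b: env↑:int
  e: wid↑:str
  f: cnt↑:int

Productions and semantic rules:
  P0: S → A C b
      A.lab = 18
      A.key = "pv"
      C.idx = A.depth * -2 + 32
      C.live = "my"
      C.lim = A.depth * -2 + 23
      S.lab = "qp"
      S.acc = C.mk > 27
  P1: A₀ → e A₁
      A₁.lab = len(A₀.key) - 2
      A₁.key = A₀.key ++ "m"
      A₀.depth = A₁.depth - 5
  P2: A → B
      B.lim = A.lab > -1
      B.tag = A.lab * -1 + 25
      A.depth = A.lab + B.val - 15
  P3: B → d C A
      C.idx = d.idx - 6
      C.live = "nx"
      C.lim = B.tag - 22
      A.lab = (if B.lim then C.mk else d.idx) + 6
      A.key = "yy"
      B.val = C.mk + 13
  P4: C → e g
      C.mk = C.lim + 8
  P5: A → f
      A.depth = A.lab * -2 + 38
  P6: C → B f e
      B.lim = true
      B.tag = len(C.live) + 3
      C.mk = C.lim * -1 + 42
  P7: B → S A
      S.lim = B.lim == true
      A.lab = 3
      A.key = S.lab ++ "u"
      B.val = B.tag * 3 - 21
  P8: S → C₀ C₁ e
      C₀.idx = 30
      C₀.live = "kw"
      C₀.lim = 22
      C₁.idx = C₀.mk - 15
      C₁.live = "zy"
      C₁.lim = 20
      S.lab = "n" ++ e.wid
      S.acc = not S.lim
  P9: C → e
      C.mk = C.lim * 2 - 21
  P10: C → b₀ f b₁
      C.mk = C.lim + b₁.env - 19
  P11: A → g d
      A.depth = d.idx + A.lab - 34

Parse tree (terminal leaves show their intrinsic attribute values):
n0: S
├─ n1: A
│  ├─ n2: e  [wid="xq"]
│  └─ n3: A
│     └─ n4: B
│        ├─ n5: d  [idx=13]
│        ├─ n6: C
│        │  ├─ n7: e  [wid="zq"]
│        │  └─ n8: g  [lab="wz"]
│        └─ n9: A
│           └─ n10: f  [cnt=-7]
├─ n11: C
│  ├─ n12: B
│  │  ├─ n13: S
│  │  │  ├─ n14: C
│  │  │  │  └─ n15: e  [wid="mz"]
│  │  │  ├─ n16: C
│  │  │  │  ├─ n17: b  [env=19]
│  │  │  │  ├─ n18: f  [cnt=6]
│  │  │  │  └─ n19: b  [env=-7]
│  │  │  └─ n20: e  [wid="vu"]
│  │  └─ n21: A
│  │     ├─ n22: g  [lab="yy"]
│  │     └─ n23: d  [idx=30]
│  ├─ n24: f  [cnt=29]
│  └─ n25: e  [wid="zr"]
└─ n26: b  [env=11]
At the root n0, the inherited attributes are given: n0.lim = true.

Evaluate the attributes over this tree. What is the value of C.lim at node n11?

1. n0.lim = true  [given at root]
2. n1.lab = 18  [18]
3. n1.key = "pv"  ["pv"]
4. n2.wid = "xq"  [terminal]
5. n3.lab = 0  [len(A₀.key) - 2]
6. n3.key = "pvm"  [A₀.key ++ "m"]
7. n4.lim = true  [A.lab > -1]
8. n4.tag = 25  [A.lab * -1 + 25]
9. n5.idx = 13  [terminal]
10. n6.idx = 7  [d.idx - 6]
11. n6.live = "nx"  ["nx"]
12. n6.lim = 3  [B.tag - 22]
13. n7.wid = "zq"  [terminal]
14. n8.lab = "wz"  [terminal]
15. n6.mk = 11  [C.lim + 8]
16. n9.lab = 17  [(if B.lim then C.mk else d.idx) + 6]
17. n9.key = "yy"  ["yy"]
18. n10.cnt = -7  [terminal]
19. n9.depth = 4  [A.lab * -2 + 38]
20. n4.val = 24  [C.mk + 13]
21. n3.depth = 9  [A.lab + B.val - 15]
22. n1.depth = 4  [A₁.depth - 5]
23. n11.idx = 24  [A.depth * -2 + 32]
24. n11.live = "my"  ["my"]
25. n11.lim = 15  [A.depth * -2 + 23]
26. n12.lim = true  [true]
27. n12.tag = 5  [len(C.live) + 3]
28. n13.lim = true  [B.lim == true]
29. n14.idx = 30  [30]
30. n14.live = "kw"  ["kw"]
31. n14.lim = 22  [22]
32. n15.wid = "mz"  [terminal]
33. n14.mk = 23  [C.lim * 2 - 21]
34. n16.idx = 8  [C₀.mk - 15]
35. n16.live = "zy"  ["zy"]
36. n16.lim = 20  [20]
37. n17.env = 19  [terminal]
38. n18.cnt = 6  [terminal]
39. n19.env = -7  [terminal]
40. n16.mk = -6  [C.lim + b₁.env - 19]
41. n20.wid = "vu"  [terminal]
42. n13.lab = "nvu"  ["n" ++ e.wid]
43. n13.acc = false  [not S.lim]
44. n21.lab = 3  [3]
45. n21.key = "nvuu"  [S.lab ++ "u"]
46. n22.lab = "yy"  [terminal]
47. n23.idx = 30  [terminal]
48. n21.depth = -1  [d.idx + A.lab - 34]
49. n12.val = -6  [B.tag * 3 - 21]
50. n24.cnt = 29  [terminal]
51. n25.wid = "zr"  [terminal]
52. n11.mk = 27  [C.lim * -1 + 42]
53. n26.env = 11  [terminal]
54. n0.lab = "qp"  ["qp"]
55. n0.acc = false  [C.mk > 27]

15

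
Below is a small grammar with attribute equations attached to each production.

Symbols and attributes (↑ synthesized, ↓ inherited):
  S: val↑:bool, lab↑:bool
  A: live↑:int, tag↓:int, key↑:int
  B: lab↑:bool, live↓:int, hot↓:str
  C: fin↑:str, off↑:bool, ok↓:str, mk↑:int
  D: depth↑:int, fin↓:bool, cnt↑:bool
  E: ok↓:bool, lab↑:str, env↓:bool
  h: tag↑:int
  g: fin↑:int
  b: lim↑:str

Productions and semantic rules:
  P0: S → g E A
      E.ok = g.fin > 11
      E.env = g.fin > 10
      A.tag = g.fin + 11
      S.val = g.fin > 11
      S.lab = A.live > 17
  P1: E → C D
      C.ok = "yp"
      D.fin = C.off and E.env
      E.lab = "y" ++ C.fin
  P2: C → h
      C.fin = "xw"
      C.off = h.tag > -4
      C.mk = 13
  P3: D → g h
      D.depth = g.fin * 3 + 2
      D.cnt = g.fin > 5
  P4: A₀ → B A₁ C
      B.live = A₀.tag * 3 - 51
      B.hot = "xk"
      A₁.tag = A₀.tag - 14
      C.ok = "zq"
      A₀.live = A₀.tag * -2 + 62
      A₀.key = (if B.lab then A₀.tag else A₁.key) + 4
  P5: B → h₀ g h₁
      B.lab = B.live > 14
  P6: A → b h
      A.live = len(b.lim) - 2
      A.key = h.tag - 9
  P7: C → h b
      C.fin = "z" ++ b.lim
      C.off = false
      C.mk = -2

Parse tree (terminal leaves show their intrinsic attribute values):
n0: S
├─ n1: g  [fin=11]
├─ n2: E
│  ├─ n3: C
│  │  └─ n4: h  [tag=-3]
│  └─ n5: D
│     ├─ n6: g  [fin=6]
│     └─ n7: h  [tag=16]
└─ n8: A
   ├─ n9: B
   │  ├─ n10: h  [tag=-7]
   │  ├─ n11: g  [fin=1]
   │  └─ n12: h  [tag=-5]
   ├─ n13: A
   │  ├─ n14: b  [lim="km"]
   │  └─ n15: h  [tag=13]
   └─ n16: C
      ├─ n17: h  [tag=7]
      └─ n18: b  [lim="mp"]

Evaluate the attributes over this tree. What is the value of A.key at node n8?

26

1. n1.fin = 11  [terminal]
2. n2.ok = false  [g.fin > 11]
3. n2.env = true  [g.fin > 10]
4. n3.ok = "yp"  ["yp"]
5. n4.tag = -3  [terminal]
6. n3.fin = "xw"  ["xw"]
7. n3.off = true  [h.tag > -4]
8. n3.mk = 13  [13]
9. n5.fin = true  [C.off and E.env]
10. n6.fin = 6  [terminal]
11. n7.tag = 16  [terminal]
12. n5.depth = 20  [g.fin * 3 + 2]
13. n5.cnt = true  [g.fin > 5]
14. n2.lab = "yxw"  ["y" ++ C.fin]
15. n8.tag = 22  [g.fin + 11]
16. n9.live = 15  [A₀.tag * 3 - 51]
17. n9.hot = "xk"  ["xk"]
18. n10.tag = -7  [terminal]
19. n11.fin = 1  [terminal]
20. n12.tag = -5  [terminal]
21. n9.lab = true  [B.live > 14]
22. n13.tag = 8  [A₀.tag - 14]
23. n14.lim = "km"  [terminal]
24. n15.tag = 13  [terminal]
25. n13.live = 0  [len(b.lim) - 2]
26. n13.key = 4  [h.tag - 9]
27. n16.ok = "zq"  ["zq"]
28. n17.tag = 7  [terminal]
29. n18.lim = "mp"  [terminal]
30. n16.fin = "zmp"  ["z" ++ b.lim]
31. n16.off = false  [false]
32. n16.mk = -2  [-2]
33. n8.live = 18  [A₀.tag * -2 + 62]
34. n8.key = 26  [(if B.lab then A₀.tag else A₁.key) + 4]
35. n0.val = false  [g.fin > 11]
36. n0.lab = true  [A.live > 17]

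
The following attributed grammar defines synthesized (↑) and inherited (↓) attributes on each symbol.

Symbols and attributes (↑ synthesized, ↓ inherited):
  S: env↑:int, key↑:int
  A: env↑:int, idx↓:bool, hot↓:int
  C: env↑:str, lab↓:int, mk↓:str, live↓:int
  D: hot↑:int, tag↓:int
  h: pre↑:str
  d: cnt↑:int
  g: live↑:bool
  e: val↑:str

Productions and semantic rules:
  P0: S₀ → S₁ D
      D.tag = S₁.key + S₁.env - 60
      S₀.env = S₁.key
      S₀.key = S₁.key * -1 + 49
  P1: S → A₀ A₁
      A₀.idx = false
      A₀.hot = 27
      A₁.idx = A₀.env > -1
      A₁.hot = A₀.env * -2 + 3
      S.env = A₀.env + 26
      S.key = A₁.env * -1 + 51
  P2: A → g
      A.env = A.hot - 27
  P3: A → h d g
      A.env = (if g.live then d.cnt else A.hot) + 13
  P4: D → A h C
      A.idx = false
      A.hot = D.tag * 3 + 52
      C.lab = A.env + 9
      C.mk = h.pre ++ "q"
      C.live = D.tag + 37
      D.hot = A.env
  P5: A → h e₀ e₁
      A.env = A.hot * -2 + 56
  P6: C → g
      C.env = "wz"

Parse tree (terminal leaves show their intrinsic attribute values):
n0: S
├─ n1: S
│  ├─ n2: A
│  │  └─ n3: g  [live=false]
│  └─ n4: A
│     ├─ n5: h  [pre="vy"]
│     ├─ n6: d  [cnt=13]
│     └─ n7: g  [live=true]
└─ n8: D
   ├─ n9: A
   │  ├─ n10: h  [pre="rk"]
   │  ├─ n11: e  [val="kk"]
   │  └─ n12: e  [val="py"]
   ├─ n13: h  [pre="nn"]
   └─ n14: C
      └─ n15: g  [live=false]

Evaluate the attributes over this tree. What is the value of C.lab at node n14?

15

1. n2.idx = false  [false]
2. n2.hot = 27  [27]
3. n3.live = false  [terminal]
4. n2.env = 0  [A.hot - 27]
5. n4.idx = true  [A₀.env > -1]
6. n4.hot = 3  [A₀.env * -2 + 3]
7. n5.pre = "vy"  [terminal]
8. n6.cnt = 13  [terminal]
9. n7.live = true  [terminal]
10. n4.env = 26  [(if g.live then d.cnt else A.hot) + 13]
11. n1.env = 26  [A₀.env + 26]
12. n1.key = 25  [A₁.env * -1 + 51]
13. n8.tag = -9  [S₁.key + S₁.env - 60]
14. n9.idx = false  [false]
15. n9.hot = 25  [D.tag * 3 + 52]
16. n10.pre = "rk"  [terminal]
17. n11.val = "kk"  [terminal]
18. n12.val = "py"  [terminal]
19. n9.env = 6  [A.hot * -2 + 56]
20. n13.pre = "nn"  [terminal]
21. n14.lab = 15  [A.env + 9]
22. n14.mk = "nnq"  [h.pre ++ "q"]
23. n14.live = 28  [D.tag + 37]
24. n15.live = false  [terminal]
25. n14.env = "wz"  ["wz"]
26. n8.hot = 6  [A.env]
27. n0.env = 25  [S₁.key]
28. n0.key = 24  [S₁.key * -1 + 49]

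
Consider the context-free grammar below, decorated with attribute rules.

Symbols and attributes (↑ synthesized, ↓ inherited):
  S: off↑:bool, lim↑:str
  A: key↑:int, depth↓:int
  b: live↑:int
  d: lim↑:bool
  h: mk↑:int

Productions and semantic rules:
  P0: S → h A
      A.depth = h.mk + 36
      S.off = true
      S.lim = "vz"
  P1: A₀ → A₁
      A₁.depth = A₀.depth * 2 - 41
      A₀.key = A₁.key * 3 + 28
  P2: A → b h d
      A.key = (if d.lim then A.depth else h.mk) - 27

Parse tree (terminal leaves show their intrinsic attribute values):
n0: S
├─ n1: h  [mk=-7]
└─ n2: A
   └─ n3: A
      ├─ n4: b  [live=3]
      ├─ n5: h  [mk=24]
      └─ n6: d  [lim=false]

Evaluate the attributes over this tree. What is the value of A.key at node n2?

19

1. n1.mk = -7  [terminal]
2. n2.depth = 29  [h.mk + 36]
3. n3.depth = 17  [A₀.depth * 2 - 41]
4. n4.live = 3  [terminal]
5. n5.mk = 24  [terminal]
6. n6.lim = false  [terminal]
7. n3.key = -3  [(if d.lim then A.depth else h.mk) - 27]
8. n2.key = 19  [A₁.key * 3 + 28]
9. n0.off = true  [true]
10. n0.lim = "vz"  ["vz"]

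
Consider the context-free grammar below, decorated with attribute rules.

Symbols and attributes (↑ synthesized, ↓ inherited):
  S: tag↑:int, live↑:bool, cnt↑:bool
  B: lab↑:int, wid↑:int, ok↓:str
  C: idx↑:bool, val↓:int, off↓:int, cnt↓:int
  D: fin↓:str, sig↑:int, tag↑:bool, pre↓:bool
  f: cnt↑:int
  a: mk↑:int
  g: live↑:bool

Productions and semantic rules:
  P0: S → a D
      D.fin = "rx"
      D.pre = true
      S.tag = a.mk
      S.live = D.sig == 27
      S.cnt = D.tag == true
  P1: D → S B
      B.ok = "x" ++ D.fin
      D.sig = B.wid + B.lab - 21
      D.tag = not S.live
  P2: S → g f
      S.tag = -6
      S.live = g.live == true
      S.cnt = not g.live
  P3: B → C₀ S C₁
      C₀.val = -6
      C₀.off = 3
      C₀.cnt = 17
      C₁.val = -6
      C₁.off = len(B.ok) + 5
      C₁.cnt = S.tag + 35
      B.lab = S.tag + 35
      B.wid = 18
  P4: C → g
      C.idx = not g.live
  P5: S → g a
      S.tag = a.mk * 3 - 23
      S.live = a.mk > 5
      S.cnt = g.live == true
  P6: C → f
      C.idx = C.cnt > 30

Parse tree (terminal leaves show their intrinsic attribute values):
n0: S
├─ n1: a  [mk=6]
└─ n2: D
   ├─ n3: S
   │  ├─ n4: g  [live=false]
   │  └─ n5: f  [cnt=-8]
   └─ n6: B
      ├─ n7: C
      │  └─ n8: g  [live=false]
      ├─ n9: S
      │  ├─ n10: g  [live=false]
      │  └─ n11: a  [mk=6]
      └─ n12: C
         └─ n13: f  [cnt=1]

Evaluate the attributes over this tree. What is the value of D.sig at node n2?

1. n1.mk = 6  [terminal]
2. n2.fin = "rx"  ["rx"]
3. n2.pre = true  [true]
4. n4.live = false  [terminal]
5. n5.cnt = -8  [terminal]
6. n3.tag = -6  [-6]
7. n3.live = false  [g.live == true]
8. n3.cnt = true  [not g.live]
9. n6.ok = "xrx"  ["x" ++ D.fin]
10. n7.val = -6  [-6]
11. n7.off = 3  [3]
12. n7.cnt = 17  [17]
13. n8.live = false  [terminal]
14. n7.idx = true  [not g.live]
15. n10.live = false  [terminal]
16. n11.mk = 6  [terminal]
17. n9.tag = -5  [a.mk * 3 - 23]
18. n9.live = true  [a.mk > 5]
19. n9.cnt = false  [g.live == true]
20. n12.val = -6  [-6]
21. n12.off = 8  [len(B.ok) + 5]
22. n12.cnt = 30  [S.tag + 35]
23. n13.cnt = 1  [terminal]
24. n12.idx = false  [C.cnt > 30]
25. n6.lab = 30  [S.tag + 35]
26. n6.wid = 18  [18]
27. n2.sig = 27  [B.wid + B.lab - 21]
28. n2.tag = true  [not S.live]
29. n0.tag = 6  [a.mk]
30. n0.live = true  [D.sig == 27]
31. n0.cnt = true  [D.tag == true]

27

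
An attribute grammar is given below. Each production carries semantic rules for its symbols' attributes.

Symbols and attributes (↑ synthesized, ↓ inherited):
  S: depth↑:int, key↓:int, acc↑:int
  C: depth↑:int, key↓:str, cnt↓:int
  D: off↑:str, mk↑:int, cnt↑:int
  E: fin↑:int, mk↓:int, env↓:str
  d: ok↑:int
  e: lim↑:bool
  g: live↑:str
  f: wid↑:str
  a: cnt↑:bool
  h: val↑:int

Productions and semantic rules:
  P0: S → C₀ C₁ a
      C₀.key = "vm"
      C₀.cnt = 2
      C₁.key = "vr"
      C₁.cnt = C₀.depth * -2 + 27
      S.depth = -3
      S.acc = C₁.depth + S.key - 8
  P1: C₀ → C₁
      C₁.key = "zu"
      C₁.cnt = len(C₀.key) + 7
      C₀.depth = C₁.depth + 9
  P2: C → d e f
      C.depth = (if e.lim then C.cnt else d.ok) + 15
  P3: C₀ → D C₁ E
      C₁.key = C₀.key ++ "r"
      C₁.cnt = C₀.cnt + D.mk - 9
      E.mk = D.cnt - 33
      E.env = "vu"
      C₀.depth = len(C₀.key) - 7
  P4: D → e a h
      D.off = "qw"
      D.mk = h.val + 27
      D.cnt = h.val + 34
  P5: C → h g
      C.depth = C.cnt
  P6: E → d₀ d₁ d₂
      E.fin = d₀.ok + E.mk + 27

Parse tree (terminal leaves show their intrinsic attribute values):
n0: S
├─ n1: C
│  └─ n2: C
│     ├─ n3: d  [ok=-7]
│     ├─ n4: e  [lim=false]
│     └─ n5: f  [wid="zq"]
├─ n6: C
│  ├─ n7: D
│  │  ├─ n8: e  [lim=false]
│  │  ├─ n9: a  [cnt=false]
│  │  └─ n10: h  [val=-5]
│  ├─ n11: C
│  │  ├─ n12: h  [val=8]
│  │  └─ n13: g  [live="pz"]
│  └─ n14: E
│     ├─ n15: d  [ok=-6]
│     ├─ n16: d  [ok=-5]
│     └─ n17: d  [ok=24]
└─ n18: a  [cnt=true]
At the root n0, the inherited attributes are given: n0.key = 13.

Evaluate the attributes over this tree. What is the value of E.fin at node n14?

17

1. n0.key = 13  [given at root]
2. n1.key = "vm"  ["vm"]
3. n1.cnt = 2  [2]
4. n2.key = "zu"  ["zu"]
5. n2.cnt = 9  [len(C₀.key) + 7]
6. n3.ok = -7  [terminal]
7. n4.lim = false  [terminal]
8. n5.wid = "zq"  [terminal]
9. n2.depth = 8  [(if e.lim then C.cnt else d.ok) + 15]
10. n1.depth = 17  [C₁.depth + 9]
11. n6.key = "vr"  ["vr"]
12. n6.cnt = -7  [C₀.depth * -2 + 27]
13. n8.lim = false  [terminal]
14. n9.cnt = false  [terminal]
15. n10.val = -5  [terminal]
16. n7.off = "qw"  ["qw"]
17. n7.mk = 22  [h.val + 27]
18. n7.cnt = 29  [h.val + 34]
19. n11.key = "vrr"  [C₀.key ++ "r"]
20. n11.cnt = 6  [C₀.cnt + D.mk - 9]
21. n12.val = 8  [terminal]
22. n13.live = "pz"  [terminal]
23. n11.depth = 6  [C.cnt]
24. n14.mk = -4  [D.cnt - 33]
25. n14.env = "vu"  ["vu"]
26. n15.ok = -6  [terminal]
27. n16.ok = -5  [terminal]
28. n17.ok = 24  [terminal]
29. n14.fin = 17  [d₀.ok + E.mk + 27]
30. n6.depth = -5  [len(C₀.key) - 7]
31. n18.cnt = true  [terminal]
32. n0.depth = -3  [-3]
33. n0.acc = 0  [C₁.depth + S.key - 8]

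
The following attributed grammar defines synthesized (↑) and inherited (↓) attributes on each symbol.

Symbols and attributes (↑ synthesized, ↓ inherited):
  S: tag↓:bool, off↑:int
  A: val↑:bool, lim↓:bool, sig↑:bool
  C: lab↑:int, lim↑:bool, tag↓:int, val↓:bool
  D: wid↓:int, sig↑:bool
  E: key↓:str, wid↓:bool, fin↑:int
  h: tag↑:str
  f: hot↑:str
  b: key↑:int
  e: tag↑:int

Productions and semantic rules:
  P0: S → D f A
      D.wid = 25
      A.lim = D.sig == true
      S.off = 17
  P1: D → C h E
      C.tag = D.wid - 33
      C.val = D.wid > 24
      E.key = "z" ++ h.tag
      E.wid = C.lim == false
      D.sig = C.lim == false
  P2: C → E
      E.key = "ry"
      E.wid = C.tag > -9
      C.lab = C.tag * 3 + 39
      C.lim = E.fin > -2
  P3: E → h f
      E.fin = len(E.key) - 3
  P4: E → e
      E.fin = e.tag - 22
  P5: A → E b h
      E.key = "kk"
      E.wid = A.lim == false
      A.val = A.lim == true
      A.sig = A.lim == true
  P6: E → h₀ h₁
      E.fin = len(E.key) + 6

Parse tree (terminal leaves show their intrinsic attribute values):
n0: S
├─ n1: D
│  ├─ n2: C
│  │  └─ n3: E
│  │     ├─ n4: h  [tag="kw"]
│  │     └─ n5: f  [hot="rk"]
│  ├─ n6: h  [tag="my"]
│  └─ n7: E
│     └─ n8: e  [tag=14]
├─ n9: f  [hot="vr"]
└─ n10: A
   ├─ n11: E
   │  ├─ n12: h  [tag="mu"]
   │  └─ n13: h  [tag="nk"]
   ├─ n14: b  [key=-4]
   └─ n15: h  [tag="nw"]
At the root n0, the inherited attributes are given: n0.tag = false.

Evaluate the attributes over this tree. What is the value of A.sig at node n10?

false

1. n0.tag = false  [given at root]
2. n1.wid = 25  [25]
3. n2.tag = -8  [D.wid - 33]
4. n2.val = true  [D.wid > 24]
5. n3.key = "ry"  ["ry"]
6. n3.wid = true  [C.tag > -9]
7. n4.tag = "kw"  [terminal]
8. n5.hot = "rk"  [terminal]
9. n3.fin = -1  [len(E.key) - 3]
10. n2.lab = 15  [C.tag * 3 + 39]
11. n2.lim = true  [E.fin > -2]
12. n6.tag = "my"  [terminal]
13. n7.key = "zmy"  ["z" ++ h.tag]
14. n7.wid = false  [C.lim == false]
15. n8.tag = 14  [terminal]
16. n7.fin = -8  [e.tag - 22]
17. n1.sig = false  [C.lim == false]
18. n9.hot = "vr"  [terminal]
19. n10.lim = false  [D.sig == true]
20. n11.key = "kk"  ["kk"]
21. n11.wid = true  [A.lim == false]
22. n12.tag = "mu"  [terminal]
23. n13.tag = "nk"  [terminal]
24. n11.fin = 8  [len(E.key) + 6]
25. n14.key = -4  [terminal]
26. n15.tag = "nw"  [terminal]
27. n10.val = false  [A.lim == true]
28. n10.sig = false  [A.lim == true]
29. n0.off = 17  [17]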